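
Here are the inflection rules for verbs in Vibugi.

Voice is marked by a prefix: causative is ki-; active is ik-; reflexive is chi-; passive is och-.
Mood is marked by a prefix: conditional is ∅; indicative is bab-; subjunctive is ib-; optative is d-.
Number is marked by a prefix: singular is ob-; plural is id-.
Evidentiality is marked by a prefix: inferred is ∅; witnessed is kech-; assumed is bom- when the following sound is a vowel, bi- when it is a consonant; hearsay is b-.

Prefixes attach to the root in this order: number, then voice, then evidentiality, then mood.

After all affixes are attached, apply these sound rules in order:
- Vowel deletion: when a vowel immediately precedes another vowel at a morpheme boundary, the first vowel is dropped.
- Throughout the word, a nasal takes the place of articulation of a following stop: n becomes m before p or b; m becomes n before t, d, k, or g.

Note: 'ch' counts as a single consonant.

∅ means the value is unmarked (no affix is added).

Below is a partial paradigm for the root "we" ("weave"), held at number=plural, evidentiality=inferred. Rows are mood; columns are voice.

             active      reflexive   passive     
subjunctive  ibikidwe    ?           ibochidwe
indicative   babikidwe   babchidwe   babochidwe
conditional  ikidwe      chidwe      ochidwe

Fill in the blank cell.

ibchidwe

Attach number plural id- → idwe.
Attach voice reflexive chi- → chiidwe.
evidentiality = inferred: zero marking, form stays chiidwe.
Attach mood subjunctive ib- → ibchiidwe.
Apply vowel deletion: ibchiidwe → ibchidwe.
Nasal assimilation: no change.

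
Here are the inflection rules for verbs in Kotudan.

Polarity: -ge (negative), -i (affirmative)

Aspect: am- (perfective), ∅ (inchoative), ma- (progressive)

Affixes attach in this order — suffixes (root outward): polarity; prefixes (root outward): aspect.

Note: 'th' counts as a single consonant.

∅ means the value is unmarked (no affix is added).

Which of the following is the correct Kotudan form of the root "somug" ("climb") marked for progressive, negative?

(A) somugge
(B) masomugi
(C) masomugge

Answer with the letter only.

Attach polarity negative -ge → somugge.
Attach aspect progressive ma- → masomugge.
So the correct form is masomugge, option (C).
(A) somugge is wrong: it uses inchoative instead of progressive for aspect.
(B) masomugi is wrong: it uses affirmative instead of negative for polarity.

C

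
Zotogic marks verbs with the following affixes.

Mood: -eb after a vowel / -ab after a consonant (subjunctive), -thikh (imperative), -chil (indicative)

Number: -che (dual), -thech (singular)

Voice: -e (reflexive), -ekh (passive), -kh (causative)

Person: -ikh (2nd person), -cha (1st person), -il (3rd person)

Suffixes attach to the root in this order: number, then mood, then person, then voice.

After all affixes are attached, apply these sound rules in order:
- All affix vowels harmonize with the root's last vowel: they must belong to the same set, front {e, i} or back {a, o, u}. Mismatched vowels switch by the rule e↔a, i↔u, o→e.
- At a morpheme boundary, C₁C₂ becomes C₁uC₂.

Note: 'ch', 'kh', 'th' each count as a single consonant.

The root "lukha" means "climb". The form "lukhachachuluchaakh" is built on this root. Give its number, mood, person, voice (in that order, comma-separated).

Segment: lukha-che-chil-cha-ekh.
number: -che → dual.
mood: -chil → indicative.
person: -cha → 1st person.
voice: -ekh → passive.

dual, indicative, 1st person, passive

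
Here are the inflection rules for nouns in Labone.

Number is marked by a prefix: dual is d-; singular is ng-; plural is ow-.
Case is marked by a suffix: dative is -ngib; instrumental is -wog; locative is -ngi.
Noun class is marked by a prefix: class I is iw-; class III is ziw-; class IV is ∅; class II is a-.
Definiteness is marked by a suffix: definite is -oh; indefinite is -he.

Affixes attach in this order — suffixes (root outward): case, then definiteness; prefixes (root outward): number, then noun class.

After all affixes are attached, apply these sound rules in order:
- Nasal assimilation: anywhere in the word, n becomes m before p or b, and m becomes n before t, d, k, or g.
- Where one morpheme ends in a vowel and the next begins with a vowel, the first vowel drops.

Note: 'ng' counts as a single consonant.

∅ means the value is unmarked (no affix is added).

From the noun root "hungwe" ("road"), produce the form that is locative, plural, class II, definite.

Attach number plural ow- → owhungwe.
Attach case locative -ngi → owhungwengi.
Attach noun class class II a- → aowhungwengi.
Attach definiteness definite -oh → aowhungwengioh.
Nasal assimilation: no change.
Apply vowel deletion: aowhungwengioh → owhungwengoh.

owhungwengoh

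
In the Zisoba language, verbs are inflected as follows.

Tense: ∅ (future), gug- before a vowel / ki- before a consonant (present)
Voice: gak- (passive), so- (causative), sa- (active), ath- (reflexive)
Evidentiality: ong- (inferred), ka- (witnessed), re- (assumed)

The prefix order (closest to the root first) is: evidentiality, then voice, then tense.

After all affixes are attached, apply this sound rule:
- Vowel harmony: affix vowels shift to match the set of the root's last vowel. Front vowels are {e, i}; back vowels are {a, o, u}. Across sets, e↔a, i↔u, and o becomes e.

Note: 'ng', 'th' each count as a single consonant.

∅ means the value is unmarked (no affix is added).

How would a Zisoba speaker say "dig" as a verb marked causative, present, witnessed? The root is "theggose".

kiseketheggose

Attach evidentiality witnessed ka- → katheggose.
Attach voice causative so- → sokatheggose.
Attach tense present ki- (before consonant 's') → kisokatheggose.
Apply vowel harmony: kisokatheggose → kiseketheggose.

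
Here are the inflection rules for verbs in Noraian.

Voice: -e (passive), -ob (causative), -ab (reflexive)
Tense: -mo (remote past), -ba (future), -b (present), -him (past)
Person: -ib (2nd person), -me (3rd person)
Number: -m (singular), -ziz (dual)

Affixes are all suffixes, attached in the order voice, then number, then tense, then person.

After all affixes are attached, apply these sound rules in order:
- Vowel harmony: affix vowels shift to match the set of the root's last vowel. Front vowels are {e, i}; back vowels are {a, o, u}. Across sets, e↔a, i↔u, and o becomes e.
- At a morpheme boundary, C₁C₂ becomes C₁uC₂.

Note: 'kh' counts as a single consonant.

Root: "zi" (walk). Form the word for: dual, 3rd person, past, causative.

ziebuzizuhimume

Attach voice causative -ob → ziob.
Attach number dual -ziz → ziobziz.
Attach tense past -him → ziobzizhim.
Attach person 3rd person -me → ziobzizhimme.
Apply vowel harmony: ziobzizhimme → ziebzizhimme.
Apply epenthesis: ziebzizhimme → ziebuzizuhimume.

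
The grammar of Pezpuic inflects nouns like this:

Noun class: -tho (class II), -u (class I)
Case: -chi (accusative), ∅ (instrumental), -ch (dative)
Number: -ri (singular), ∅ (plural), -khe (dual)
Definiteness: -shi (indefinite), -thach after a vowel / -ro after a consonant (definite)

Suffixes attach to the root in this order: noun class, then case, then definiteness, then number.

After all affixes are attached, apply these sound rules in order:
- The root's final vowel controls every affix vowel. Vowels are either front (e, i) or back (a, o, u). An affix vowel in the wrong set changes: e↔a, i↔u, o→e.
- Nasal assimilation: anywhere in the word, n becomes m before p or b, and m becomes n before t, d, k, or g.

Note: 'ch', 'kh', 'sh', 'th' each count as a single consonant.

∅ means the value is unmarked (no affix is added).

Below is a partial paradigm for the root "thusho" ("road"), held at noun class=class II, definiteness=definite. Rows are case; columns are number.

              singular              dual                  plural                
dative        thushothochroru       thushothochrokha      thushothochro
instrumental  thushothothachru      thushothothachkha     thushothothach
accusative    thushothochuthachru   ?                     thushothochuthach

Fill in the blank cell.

Attach noun class class II -tho → thushotho.
Attach case accusative -chi → thushothochi.
Attach definiteness definite -thach (after vowel 'i') → thushothochithach.
Attach number dual -khe → thushothochithachkhe.
Apply vowel harmony: thushothochithachkhe → thushothochuthachkha.
Nasal assimilation: no change.

thushothochuthachkha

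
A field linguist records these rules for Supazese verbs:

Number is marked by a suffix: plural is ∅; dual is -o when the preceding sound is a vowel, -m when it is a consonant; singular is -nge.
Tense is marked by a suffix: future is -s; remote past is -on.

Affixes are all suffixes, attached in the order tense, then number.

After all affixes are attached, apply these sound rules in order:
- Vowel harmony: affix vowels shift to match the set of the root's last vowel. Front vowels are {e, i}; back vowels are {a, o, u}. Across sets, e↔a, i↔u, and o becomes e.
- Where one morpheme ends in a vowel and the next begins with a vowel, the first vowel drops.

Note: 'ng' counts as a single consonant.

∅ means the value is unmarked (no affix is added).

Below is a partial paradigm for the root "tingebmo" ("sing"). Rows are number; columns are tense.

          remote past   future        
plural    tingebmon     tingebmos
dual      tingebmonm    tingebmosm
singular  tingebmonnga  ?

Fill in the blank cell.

tingebmosnga

Attach tense future -s → tingebmos.
Attach number singular -nge → tingebmosnge.
Apply vowel harmony: tingebmosnge → tingebmosnga.
Vowel deletion: no change.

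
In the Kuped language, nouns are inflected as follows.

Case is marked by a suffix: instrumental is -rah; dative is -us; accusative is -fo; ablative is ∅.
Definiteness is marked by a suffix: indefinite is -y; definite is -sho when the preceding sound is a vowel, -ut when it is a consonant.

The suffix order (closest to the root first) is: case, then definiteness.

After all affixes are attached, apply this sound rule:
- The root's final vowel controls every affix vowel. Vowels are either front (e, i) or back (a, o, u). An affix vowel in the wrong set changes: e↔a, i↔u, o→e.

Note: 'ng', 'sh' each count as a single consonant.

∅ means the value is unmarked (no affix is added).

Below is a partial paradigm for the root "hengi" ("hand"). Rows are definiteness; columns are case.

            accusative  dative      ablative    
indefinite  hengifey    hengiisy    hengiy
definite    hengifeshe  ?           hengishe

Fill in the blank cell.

hengiisit

Attach case dative -us → hengius.
Attach definiteness definite -ut (after consonant 's') → hengiusut.
Apply vowel harmony: hengiusut → hengiisit.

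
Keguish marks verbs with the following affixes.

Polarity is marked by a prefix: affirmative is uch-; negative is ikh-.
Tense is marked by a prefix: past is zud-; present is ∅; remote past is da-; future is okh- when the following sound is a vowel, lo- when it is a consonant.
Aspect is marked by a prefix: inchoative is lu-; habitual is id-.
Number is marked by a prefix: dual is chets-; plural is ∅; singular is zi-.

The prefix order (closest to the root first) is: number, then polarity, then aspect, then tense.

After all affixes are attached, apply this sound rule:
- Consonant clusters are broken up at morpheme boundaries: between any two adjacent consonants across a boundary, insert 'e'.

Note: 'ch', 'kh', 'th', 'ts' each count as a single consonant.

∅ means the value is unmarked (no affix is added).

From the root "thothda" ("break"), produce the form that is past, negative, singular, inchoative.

zudeluikhezithothda

Attach number singular zi- → zithothda.
Attach polarity negative ikh- → ikhzithothda.
Attach aspect inchoative lu- → luikhzithothda.
Attach tense past zud- → zudluikhzithothda.
Apply epenthesis: zudluikhzithothda → zudeluikhezithothda.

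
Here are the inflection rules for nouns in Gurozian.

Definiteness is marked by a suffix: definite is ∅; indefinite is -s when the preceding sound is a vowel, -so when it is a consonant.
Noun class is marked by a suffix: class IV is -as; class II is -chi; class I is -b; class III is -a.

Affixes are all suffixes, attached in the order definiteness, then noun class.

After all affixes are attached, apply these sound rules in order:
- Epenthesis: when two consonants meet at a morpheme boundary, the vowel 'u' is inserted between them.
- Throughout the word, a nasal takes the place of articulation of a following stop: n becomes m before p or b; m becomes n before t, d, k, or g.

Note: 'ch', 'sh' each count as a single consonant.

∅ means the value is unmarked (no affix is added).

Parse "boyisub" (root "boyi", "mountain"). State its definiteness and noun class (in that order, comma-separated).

indefinite, class I

Segment: boyi-s-b.
definiteness: -s/so → indefinite.
noun class: -b → class I.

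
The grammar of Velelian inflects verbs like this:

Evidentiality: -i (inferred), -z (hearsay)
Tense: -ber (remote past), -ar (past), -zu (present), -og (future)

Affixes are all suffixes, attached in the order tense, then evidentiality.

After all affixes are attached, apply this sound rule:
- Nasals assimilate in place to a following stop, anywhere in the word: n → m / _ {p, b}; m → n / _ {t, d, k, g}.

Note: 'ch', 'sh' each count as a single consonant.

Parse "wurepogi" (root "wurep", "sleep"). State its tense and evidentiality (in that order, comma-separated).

Segment: wurep-og-i.
tense: -og → future.
evidentiality: -i → inferred.

future, inferred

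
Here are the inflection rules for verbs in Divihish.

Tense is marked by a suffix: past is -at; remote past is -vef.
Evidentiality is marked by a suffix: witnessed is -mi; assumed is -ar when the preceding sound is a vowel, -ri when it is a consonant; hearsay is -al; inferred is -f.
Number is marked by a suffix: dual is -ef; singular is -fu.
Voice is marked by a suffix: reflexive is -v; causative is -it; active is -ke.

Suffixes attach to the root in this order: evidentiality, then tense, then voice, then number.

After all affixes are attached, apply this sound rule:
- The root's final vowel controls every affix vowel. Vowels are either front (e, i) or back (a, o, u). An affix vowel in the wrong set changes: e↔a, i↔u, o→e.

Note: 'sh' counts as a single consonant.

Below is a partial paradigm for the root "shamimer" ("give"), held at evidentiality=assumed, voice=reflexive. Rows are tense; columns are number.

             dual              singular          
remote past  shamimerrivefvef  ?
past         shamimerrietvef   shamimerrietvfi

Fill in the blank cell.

shamimerrivefvfi

Attach evidentiality assumed -ri (after consonant 'r') → shamimerri.
Attach tense remote past -vef → shamimerrivef.
Attach voice reflexive -v → shamimerrivefv.
Attach number singular -fu → shamimerrivefvfu.
Apply vowel harmony: shamimerrivefvfu → shamimerrivefvfi.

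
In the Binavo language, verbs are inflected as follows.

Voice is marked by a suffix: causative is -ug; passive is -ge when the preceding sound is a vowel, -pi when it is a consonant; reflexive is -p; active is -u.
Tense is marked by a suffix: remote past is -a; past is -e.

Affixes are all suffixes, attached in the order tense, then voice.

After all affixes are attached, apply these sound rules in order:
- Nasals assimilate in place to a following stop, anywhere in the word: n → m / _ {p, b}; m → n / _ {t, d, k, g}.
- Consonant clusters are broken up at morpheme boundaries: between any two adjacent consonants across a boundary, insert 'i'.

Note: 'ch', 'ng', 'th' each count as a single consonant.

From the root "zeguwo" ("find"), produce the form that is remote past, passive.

zeguwoage

Attach tense remote past -a → zeguwoa.
Attach voice passive -ge (after vowel 'a') → zeguwoage.
Nasal assimilation: no change.
Epenthesis: no change.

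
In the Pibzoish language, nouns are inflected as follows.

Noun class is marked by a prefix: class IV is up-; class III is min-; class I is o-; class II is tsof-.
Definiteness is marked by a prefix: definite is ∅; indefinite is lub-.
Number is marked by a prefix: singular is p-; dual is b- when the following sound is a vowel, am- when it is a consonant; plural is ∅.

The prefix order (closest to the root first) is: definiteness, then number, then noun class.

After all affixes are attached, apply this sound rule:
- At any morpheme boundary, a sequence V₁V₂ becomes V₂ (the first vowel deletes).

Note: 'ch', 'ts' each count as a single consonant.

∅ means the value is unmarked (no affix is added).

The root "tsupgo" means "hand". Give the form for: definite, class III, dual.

minamtsupgo

definiteness = definite: zero marking, form stays tsupgo.
Attach number dual am- (before consonant 'ts') → amtsupgo.
Attach noun class class III min- → minamtsupgo.
Vowel deletion: no change.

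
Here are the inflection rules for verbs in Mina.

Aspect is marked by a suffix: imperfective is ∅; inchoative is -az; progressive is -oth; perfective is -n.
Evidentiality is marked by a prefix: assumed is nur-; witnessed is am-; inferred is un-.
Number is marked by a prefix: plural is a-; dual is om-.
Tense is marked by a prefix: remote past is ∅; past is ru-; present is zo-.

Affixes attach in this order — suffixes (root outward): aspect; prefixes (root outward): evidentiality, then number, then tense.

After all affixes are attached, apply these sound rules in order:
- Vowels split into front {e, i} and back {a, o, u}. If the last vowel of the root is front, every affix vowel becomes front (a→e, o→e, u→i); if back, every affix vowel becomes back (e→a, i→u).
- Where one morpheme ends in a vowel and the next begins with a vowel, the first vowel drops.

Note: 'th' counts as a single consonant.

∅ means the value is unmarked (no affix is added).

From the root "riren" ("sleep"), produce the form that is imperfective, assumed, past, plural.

renirriren

Attach evidentiality assumed nur- → nurriren.
Attach number plural a- → anurriren.
Attach tense past ru- → ruanurriren.
aspect = imperfective: zero marking, form stays ruanurriren.
Apply vowel harmony: ruanurriren → rienirriren.
Apply vowel deletion: rienirriren → renirriren.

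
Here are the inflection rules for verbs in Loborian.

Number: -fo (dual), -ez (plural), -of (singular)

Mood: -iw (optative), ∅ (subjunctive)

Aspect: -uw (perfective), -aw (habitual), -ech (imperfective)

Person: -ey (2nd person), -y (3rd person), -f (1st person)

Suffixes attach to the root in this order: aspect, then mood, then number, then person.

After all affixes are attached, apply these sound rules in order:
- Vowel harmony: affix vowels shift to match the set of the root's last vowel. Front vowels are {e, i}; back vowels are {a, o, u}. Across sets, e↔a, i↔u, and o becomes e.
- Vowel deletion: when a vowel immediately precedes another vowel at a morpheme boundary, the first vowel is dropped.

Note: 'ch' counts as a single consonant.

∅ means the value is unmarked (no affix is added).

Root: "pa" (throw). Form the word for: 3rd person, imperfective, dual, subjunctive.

Attach aspect imperfective -ech → paech.
mood = subjunctive: zero marking, form stays paech.
Attach number dual -fo → paechfo.
Attach person 3rd person -y → paechfoy.
Apply vowel harmony: paechfoy → paachfoy.
Apply vowel deletion: paachfoy → pachfoy.

pachfoy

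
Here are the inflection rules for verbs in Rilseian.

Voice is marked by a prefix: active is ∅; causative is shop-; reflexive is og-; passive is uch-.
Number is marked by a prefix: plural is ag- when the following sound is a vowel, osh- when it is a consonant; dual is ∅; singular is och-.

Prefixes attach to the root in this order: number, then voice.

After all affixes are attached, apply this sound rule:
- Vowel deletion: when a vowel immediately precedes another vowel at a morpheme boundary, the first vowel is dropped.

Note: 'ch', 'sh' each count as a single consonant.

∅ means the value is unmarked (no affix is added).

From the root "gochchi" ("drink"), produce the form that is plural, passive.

uchoshgochchi

Attach number plural osh- (before consonant 'g') → oshgochchi.
Attach voice passive uch- → uchoshgochchi.
Vowel deletion: no change.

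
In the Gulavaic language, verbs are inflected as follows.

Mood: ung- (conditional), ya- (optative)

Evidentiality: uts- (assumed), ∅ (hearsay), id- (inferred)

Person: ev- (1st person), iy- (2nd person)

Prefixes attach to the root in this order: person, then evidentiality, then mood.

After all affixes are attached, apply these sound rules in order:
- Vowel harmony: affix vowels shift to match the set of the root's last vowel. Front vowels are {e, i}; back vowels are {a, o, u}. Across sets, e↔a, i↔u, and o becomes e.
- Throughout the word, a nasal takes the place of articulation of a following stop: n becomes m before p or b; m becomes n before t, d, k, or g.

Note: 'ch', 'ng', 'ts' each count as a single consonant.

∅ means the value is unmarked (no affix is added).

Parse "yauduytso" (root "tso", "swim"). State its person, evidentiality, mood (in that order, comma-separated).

Segment: ya-id-iy-tso.
person: iy- → 2nd person.
evidentiality: id- → inferred.
mood: ya- → optative.

2nd person, inferred, optative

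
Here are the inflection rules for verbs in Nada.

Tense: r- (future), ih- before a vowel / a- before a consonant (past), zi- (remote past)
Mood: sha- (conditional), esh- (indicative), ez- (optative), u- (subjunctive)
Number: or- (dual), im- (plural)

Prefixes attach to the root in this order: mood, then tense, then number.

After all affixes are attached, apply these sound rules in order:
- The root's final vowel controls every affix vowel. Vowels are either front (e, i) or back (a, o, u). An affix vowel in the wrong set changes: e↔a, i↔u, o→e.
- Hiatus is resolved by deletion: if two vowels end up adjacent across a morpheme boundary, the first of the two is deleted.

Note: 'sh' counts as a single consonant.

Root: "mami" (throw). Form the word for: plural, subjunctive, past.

imihimami

Attach mood subjunctive u- → umami.
Attach tense past ih- (before vowel 'u') → ihumami.
Attach number plural im- → imihumami.
Apply vowel harmony: imihumami → imihimami.
Vowel deletion: no change.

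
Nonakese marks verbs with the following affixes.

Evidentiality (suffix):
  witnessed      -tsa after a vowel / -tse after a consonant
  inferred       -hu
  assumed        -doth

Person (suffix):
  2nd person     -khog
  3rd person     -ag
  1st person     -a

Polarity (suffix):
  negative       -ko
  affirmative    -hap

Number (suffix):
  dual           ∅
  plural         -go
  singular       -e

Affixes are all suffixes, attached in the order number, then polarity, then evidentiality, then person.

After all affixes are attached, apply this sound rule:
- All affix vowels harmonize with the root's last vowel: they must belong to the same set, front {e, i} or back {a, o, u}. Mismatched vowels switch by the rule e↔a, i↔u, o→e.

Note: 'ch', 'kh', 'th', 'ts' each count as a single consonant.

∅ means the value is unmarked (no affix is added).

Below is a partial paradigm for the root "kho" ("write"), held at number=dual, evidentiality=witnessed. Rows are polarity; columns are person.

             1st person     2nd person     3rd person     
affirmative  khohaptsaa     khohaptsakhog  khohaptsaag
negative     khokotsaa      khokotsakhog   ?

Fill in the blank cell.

khokotsaag

number = dual: zero marking, form stays kho.
Attach polarity negative -ko → khoko.
Attach evidentiality witnessed -tsa (after vowel 'o') → khokotsa.
Attach person 3rd person -ag → khokotsaag.
Vowel harmony: no change.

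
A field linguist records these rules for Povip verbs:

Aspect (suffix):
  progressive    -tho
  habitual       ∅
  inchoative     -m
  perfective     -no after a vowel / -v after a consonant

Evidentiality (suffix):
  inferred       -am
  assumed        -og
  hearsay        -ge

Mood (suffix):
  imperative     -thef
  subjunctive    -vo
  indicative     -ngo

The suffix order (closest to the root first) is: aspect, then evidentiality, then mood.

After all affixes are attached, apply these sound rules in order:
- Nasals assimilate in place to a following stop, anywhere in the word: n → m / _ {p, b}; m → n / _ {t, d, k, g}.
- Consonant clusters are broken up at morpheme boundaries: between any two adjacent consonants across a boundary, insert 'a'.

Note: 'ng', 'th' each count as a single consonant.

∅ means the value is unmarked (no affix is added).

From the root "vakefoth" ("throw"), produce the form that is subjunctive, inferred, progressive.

Attach aspect progressive -tho → vakefoththo.
Attach evidentiality inferred -am → vakefoththoam.
Attach mood subjunctive -vo → vakefoththoamvo.
Nasal assimilation: no change.
Apply epenthesis: vakefoththoamvo → vakefothathoamavo.

vakefothathoamavo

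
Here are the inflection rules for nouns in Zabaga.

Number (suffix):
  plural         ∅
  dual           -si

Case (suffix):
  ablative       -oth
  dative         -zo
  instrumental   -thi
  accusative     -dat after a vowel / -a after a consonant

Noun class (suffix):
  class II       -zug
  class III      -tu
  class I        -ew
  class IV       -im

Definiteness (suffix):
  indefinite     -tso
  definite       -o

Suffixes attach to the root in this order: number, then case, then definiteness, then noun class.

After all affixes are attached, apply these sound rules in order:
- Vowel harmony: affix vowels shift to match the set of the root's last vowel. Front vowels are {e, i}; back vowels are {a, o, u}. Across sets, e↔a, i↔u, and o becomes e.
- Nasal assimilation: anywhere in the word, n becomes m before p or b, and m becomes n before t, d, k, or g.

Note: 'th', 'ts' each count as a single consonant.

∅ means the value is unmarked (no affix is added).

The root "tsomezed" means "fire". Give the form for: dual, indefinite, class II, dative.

tsomezedsizetsezig

Attach number dual -si → tsomezedsi.
Attach case dative -zo → tsomezedsizo.
Attach definiteness indefinite -tso → tsomezedsizotso.
Attach noun class class II -zug → tsomezedsizotsozug.
Apply vowel harmony: tsomezedsizotsozug → tsomezedsizetsezig.
Nasal assimilation: no change.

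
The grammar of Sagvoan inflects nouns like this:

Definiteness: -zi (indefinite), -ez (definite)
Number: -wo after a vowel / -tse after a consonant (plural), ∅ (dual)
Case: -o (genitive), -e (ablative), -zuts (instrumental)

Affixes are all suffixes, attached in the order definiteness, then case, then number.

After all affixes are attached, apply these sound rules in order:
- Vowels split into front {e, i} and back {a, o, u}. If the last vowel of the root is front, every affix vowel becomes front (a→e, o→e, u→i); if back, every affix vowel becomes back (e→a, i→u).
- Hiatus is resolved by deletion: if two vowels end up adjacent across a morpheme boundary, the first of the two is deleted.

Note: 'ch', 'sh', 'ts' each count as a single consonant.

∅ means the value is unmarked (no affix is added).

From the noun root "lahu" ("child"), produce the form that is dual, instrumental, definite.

Attach definiteness definite -ez → lahuez.
Attach case instrumental -zuts → lahuezzuts.
number = dual: zero marking, form stays lahuezzuts.
Apply vowel harmony: lahuezzuts → lahuazzuts.
Apply vowel deletion: lahuazzuts → lahazzuts.

lahazzuts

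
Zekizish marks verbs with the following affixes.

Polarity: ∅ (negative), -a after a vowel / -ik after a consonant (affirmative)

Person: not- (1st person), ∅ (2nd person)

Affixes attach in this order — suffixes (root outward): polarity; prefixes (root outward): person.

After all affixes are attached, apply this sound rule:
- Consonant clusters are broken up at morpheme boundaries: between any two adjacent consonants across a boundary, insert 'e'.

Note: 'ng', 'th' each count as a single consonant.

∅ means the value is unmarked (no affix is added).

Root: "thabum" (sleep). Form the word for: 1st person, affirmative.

notethabumik

Attach person 1st person not- → notthabum.
Attach polarity affirmative -ik (after consonant 'm') → notthabumik.
Apply epenthesis: notthabumik → notethabumik.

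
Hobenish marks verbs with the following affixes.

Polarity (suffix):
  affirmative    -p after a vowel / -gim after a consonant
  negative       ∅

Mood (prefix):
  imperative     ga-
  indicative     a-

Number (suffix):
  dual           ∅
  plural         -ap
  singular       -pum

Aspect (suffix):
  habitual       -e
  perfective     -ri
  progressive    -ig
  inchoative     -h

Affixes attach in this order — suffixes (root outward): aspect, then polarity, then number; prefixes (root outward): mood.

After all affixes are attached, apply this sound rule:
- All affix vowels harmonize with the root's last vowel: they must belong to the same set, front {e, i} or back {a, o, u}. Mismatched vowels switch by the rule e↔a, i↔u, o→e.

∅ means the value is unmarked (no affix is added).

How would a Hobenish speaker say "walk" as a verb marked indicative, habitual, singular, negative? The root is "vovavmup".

avovavmupapum

Attach aspect habitual -e → vovavmupe.
polarity = negative: zero marking, form stays vovavmupe.
Attach number singular -pum → vovavmupepum.
Attach mood indicative a- → avovavmupepum.
Apply vowel harmony: avovavmupepum → avovavmupapum.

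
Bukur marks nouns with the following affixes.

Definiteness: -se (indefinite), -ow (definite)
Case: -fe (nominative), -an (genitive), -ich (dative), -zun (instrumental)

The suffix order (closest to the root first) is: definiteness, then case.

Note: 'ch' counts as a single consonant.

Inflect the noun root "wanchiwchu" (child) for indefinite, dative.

wanchiwchuseich

Attach definiteness indefinite -se → wanchiwchuse.
Attach case dative -ich → wanchiwchuseich.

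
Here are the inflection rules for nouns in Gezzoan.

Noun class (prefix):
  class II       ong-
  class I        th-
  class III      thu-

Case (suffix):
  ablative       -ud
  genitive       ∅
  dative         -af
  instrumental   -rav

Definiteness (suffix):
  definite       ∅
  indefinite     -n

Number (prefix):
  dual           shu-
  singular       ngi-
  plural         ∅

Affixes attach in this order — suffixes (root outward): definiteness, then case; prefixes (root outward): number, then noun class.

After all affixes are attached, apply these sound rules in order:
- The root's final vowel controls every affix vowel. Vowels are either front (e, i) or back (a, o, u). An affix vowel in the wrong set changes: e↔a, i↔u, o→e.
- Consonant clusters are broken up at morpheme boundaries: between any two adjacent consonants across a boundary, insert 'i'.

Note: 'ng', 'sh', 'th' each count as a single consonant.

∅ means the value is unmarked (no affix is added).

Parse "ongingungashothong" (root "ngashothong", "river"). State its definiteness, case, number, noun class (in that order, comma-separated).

definite, genitive, singular, class II

Segment: ong-ngi-ngashothong.
definiteness: ∅ → definite.
case: ∅ → genitive.
number: ngi- → singular.
noun class: ong- → class II.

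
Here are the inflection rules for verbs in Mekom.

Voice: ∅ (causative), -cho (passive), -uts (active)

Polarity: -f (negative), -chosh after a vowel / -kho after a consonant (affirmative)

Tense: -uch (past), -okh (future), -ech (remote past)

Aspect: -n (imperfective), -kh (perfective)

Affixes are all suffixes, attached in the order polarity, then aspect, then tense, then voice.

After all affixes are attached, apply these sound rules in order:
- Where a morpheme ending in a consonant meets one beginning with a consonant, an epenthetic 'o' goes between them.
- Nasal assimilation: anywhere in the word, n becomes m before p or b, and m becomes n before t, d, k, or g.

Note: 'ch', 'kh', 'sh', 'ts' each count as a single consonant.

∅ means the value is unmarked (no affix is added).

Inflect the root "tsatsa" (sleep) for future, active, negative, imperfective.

Attach polarity negative -f → tsatsaf.
Attach aspect imperfective -n → tsatsafn.
Attach tense future -okh → tsatsafnokh.
Attach voice active -uts → tsatsafnokhuts.
Apply epenthesis: tsatsafnokhuts → tsatsafonokhuts.
Nasal assimilation: no change.

tsatsafonokhuts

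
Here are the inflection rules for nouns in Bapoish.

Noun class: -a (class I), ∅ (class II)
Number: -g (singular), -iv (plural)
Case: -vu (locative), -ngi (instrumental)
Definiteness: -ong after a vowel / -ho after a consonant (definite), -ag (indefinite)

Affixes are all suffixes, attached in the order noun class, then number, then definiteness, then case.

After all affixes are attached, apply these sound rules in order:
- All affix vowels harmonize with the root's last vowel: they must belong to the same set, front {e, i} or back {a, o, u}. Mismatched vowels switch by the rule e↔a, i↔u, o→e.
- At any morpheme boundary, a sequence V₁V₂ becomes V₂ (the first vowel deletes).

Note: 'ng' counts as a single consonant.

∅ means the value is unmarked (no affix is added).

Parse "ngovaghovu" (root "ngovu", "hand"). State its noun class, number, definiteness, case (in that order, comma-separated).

Segment: ngovu-a-g-ho-vu.
noun class: -a → class I.
number: -g → singular.
definiteness: -ong/ho → definite.
case: -vu → locative.

class I, singular, definite, locative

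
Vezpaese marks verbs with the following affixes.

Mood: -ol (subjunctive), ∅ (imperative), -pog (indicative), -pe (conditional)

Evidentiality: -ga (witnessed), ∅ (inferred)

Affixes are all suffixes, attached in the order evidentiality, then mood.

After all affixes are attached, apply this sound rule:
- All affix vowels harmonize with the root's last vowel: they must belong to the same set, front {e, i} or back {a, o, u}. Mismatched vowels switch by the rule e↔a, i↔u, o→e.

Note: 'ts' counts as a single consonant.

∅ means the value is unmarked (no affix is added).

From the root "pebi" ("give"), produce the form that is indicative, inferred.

evidentiality = inferred: zero marking, form stays pebi.
Attach mood indicative -pog → pebipog.
Apply vowel harmony: pebipog → pebipeg.

pebipeg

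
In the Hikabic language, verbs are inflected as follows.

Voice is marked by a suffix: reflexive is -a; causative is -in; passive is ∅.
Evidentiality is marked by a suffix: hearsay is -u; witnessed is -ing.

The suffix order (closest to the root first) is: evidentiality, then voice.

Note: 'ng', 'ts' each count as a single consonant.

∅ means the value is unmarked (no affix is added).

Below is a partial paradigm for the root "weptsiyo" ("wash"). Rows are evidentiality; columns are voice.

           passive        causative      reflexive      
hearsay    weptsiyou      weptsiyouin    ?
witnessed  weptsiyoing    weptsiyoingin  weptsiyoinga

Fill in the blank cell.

Attach evidentiality hearsay -u → weptsiyou.
Attach voice reflexive -a → weptsiyoua.

weptsiyoua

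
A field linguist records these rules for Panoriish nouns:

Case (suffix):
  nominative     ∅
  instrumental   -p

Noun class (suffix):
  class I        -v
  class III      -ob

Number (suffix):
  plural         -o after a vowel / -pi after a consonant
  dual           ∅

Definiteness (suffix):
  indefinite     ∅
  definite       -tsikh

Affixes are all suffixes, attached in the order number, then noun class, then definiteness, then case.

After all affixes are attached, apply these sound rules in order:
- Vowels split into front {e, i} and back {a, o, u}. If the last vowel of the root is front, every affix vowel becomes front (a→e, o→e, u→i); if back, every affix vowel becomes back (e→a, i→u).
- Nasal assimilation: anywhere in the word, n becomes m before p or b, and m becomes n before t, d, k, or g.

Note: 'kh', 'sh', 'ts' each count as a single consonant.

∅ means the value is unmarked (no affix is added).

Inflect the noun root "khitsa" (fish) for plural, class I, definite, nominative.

khitsaovtsukh

Attach number plural -o (after vowel 'a') → khitsao.
Attach noun class class I -v → khitsaov.
Attach definiteness definite -tsikh → khitsaovtsikh.
case = nominative: zero marking, form stays khitsaovtsikh.
Apply vowel harmony: khitsaovtsikh → khitsaovtsukh.
Nasal assimilation: no change.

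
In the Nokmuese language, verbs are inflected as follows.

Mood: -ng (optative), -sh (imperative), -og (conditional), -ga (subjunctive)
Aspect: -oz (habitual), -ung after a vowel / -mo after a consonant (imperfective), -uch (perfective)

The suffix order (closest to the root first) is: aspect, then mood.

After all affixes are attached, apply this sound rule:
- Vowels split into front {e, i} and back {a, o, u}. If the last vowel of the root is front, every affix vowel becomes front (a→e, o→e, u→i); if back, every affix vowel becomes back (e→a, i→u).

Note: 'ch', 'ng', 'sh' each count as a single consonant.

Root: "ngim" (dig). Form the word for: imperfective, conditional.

ngimmeeg

Attach aspect imperfective -mo (after consonant 'm') → ngimmo.
Attach mood conditional -og → ngimmoog.
Apply vowel harmony: ngimmoog → ngimmeeg.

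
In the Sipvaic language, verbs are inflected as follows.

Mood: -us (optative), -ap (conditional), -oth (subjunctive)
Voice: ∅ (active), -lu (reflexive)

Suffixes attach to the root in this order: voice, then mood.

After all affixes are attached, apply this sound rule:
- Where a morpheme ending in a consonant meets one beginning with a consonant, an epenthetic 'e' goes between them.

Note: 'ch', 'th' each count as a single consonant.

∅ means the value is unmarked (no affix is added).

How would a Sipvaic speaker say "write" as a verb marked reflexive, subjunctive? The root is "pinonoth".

pinonotheluoth

Attach voice reflexive -lu → pinonothlu.
Attach mood subjunctive -oth → pinonothluoth.
Apply epenthesis: pinonothluoth → pinonotheluoth.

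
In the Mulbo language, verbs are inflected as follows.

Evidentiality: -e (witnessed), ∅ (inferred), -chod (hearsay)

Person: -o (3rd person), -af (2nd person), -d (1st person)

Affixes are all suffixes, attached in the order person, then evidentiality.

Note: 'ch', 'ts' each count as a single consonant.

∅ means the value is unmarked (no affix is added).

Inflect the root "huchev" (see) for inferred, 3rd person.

Attach person 3rd person -o → huchevo.
evidentiality = inferred: zero marking, form stays huchevo.

huchevo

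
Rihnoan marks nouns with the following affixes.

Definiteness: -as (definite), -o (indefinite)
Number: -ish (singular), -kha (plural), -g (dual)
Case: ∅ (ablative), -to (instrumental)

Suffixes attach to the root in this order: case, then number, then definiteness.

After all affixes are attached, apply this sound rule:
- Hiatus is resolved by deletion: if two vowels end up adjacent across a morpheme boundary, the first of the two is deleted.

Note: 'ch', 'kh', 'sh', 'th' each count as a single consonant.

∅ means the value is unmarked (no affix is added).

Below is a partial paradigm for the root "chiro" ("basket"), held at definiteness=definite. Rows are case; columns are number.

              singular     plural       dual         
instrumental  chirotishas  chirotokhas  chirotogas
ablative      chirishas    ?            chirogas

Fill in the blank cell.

chirokhas

case = ablative: zero marking, form stays chiro.
Attach number plural -kha → chirokha.
Attach definiteness definite -as → chirokhaas.
Apply vowel deletion: chirokhaas → chirokhas.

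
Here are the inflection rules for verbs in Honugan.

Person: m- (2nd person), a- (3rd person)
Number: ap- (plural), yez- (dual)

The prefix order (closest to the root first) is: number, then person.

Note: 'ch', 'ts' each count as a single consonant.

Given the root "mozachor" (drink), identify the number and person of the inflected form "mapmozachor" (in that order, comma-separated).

plural, 2nd person

Segment: m-ap-mozachor.
number: ap- → plural.
person: m- → 2nd person.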